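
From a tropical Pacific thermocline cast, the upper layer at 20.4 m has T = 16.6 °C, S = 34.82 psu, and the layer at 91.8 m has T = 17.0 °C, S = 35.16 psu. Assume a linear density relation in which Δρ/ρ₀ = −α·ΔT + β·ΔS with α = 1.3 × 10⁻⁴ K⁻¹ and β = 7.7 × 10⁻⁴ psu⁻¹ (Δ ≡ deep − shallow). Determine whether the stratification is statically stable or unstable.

stable

ΔT = 17.0 − 16.6 = +0.4 K and ΔS = 35.16 − 34.82 = +0.34 psu (deep − shallow).
−αΔT = -5.20 × 10⁻⁵; βΔS = 2.618 × 10⁻⁴; sum Δρ/ρ₀ = 2.098 × 10⁻⁴.
Δρ/ρ₀ > 0, so Δρ > 0: deeper water is denser → statically stable.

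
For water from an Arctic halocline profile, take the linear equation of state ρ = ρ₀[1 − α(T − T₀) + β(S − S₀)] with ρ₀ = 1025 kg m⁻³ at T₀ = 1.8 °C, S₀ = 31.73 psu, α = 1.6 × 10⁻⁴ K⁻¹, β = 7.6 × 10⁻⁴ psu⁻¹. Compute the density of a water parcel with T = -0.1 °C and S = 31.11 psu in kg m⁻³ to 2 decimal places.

T − T₀ = -1.9 K, S − S₀ = -0.62 psu.
Bracket = 1 − α·(-1.9) + β·(-0.62) = 1 + (-1.672 × 10⁻⁴) = 0.9998328.
ρ = 1025 × 0.9998328 = 1024.83 kg m⁻³.

1024.83 kg m⁻³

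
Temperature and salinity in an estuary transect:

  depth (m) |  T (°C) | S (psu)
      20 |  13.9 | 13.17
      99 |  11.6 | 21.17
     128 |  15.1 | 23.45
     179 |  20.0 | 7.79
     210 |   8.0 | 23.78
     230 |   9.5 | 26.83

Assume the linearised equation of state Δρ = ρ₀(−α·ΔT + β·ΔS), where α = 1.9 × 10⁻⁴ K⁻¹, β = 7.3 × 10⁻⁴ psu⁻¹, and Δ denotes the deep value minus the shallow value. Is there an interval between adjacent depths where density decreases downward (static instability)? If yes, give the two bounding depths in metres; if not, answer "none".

Evaluate Δρ/ρ₀ = −αΔT + βΔS across each adjacent pair:
  20–99 m: −αΔT+βΔS = −(1.9 × 10⁻⁴)(-2.3)+(7.3 × 10⁻⁴)(+8.00) = 6.3 × 10⁻³ → stable
  99–128 m: −αΔT+βΔS = −(1.9 × 10⁻⁴)(+3.5)+(7.3 × 10⁻⁴)(+2.28) = 1.0 × 10⁻³ → stable
  128–179 m: −αΔT+βΔS = −(1.9 × 10⁻⁴)(+4.9)+(7.3 × 10⁻⁴)(-15.66) = -0.012 → UNSTABLE
  179–210 m: −αΔT+βΔS = −(1.9 × 10⁻⁴)(-12.0)+(7.3 × 10⁻⁴)(+15.99) = 0.014 → stable
  210–230 m: −αΔT+βΔS = −(1.9 × 10⁻⁴)(+1.5)+(7.3 × 10⁻⁴)(+3.05) = 1.9 × 10⁻³ → stable
The 128–179 m interval has Δρ < 0: lighter water underlies denser water.

128–179 m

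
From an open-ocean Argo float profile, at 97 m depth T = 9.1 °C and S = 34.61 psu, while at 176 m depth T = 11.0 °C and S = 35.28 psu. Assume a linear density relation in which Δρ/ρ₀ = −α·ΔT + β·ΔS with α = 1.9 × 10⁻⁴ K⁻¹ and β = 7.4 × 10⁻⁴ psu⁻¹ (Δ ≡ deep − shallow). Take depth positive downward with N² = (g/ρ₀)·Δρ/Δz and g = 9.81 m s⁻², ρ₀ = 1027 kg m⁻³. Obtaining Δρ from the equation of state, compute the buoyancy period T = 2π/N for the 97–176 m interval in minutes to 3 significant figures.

ΔT = +1.9 K, ΔS = +0.67 psu (deep − shallow).
Δρ/ρ₀ = −αΔT + βΔS = -3.61 × 10⁻⁴ + 4.958 × 10⁻⁴ = 1.348 × 10⁻⁴, so Δρ ≈ 0.1384 kg m⁻³.
N² = (g/ρ₀)·Δρ/Δz = g·(Δρ/ρ₀)/Δz = 9.81 × 1.348 × 10⁻⁴ / 79 = 1.6739 × 10⁻⁵ s⁻².
N = √(1.6739 × 10⁻⁵) = 4.0913 × 10⁻³ rad s⁻¹ → T = 2π/N = 1.5357 × 10³ s = 25.595 min ≈ 25.6 min.

25.6 min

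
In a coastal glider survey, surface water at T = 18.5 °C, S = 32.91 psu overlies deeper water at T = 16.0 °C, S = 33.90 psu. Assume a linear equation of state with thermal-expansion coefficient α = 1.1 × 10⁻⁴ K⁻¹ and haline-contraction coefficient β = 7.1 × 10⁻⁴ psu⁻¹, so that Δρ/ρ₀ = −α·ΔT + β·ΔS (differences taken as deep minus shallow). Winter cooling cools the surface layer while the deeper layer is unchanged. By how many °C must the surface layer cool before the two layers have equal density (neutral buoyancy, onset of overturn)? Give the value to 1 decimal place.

Neutral buoyancy requires Δρ = 0, i.e. −α(T_deep − T_surf′) + β(S_deep − S_surf) = 0.
T_surf′ = T_deep − (β/α)·ΔS = 16.0 − (7.1 × 10⁻⁴/1.1 × 10⁻⁴)·(+0.99) = 9.610 °C.
Cooling required: 18.5 − (9.610) = 8.890 °C.

8.9 °C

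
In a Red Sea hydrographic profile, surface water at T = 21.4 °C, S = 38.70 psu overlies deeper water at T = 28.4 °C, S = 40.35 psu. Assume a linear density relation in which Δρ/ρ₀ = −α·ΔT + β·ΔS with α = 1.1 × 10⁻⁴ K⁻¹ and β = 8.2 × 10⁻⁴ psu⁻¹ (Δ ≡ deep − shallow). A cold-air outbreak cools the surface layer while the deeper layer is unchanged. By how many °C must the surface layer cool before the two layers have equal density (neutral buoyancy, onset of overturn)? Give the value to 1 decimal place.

5.3 °C

Neutral buoyancy requires Δρ = 0, i.e. −α(T_deep − T_surf′) + β(S_deep − S_surf) = 0.
T_surf′ = T_deep − (β/α)·ΔS = 28.4 − (8.2 × 10⁻⁴/1.1 × 10⁻⁴)·(+1.65) = 16.100 °C.
Cooling required: 21.4 − (16.100) = 5.300 °C.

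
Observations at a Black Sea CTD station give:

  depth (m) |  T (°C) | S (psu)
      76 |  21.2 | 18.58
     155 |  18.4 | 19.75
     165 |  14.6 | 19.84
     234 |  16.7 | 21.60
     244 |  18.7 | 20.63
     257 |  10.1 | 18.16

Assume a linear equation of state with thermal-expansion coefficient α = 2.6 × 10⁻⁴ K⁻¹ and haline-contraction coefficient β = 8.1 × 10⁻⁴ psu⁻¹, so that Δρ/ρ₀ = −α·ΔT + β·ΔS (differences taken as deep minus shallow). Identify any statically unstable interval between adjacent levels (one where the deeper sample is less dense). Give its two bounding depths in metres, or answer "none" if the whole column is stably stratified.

Evaluate Δρ/ρ₀ = −αΔT + βΔS across each adjacent pair:
  76–155 m: −αΔT+βΔS = −(2.6 × 10⁻⁴)(-2.8)+(8.1 × 10⁻⁴)(+1.17) = 1.7 × 10⁻³ → stable
  155–165 m: −αΔT+βΔS = −(2.6 × 10⁻⁴)(-3.8)+(8.1 × 10⁻⁴)(+0.09) = 1.1 × 10⁻³ → stable
  165–234 m: −αΔT+βΔS = −(2.6 × 10⁻⁴)(+2.1)+(8.1 × 10⁻⁴)(+1.76) = 8.8 × 10⁻⁴ → stable
  234–244 m: −αΔT+βΔS = −(2.6 × 10⁻⁴)(+2.0)+(8.1 × 10⁻⁴)(-0.97) = -1.3 × 10⁻³ → UNSTABLE
  244–257 m: −αΔT+βΔS = −(2.6 × 10⁻⁴)(-8.6)+(8.1 × 10⁻⁴)(-2.47) = 2.4 × 10⁻⁴ → stable
The 234–244 m interval has Δρ < 0: lighter water underlies denser water.

234–244 m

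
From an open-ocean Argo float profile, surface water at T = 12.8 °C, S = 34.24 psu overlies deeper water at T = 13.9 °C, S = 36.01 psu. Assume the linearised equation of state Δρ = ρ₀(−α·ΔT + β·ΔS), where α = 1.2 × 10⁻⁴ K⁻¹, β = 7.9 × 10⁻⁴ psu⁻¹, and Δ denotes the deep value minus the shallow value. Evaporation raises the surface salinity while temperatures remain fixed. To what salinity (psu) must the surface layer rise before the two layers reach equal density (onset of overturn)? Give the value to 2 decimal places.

35.84 psu

Neutral buoyancy requires −α(T_deep − T_surf) + β(S_deep − S_surf′) = 0.
S_surf′ = S_deep − (α/β)·ΔT = 36.01 − (1.2 × 10⁻⁴/7.9 × 10⁻⁴)·(+1.1) = 35.8429 psu.
Increase required: 35.8429 − 34.24 = 1.6029 psu.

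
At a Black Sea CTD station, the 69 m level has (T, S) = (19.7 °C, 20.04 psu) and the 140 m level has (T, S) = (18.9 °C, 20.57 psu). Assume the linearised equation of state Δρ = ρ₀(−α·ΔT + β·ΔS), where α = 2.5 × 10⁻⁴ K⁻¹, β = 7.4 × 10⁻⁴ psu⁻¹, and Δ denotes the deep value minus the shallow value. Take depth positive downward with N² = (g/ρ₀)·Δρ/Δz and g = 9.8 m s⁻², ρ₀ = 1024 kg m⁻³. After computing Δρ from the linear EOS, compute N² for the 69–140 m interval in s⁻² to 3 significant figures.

ΔT = -0.8 K, ΔS = +0.53 psu (deep − shallow).
Δρ/ρ₀ = −αΔT + βΔS = 2.00 × 10⁻⁴ + 3.922 × 10⁻⁴ = 5.922 × 10⁻⁴, so Δρ ≈ 0.6064 kg m⁻³.
N² = (g/ρ₀)·Δρ/Δz = g·(Δρ/ρ₀)/Δz = 9.8 × 5.922 × 10⁻⁴ / 71 = 8.1740 × 10⁻⁵ s⁻² ≈ 8.17 × 10⁻⁵ s⁻².

8.17 × 10⁻⁵ s⁻²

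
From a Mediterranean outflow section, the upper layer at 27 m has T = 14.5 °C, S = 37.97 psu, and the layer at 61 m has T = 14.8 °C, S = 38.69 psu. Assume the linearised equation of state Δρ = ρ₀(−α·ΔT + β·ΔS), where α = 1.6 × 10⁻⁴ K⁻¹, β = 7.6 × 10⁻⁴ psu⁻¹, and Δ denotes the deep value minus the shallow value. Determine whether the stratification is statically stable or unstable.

stable

ΔT = 14.8 − 14.5 = +0.3 K and ΔS = 38.69 − 37.97 = +0.72 psu (deep − shallow).
−αΔT = -4.80 × 10⁻⁵; βΔS = 5.472 × 10⁻⁴; sum Δρ/ρ₀ = 4.992 × 10⁻⁴.
Δρ/ρ₀ > 0, so Δρ > 0: deeper water is denser → statically stable.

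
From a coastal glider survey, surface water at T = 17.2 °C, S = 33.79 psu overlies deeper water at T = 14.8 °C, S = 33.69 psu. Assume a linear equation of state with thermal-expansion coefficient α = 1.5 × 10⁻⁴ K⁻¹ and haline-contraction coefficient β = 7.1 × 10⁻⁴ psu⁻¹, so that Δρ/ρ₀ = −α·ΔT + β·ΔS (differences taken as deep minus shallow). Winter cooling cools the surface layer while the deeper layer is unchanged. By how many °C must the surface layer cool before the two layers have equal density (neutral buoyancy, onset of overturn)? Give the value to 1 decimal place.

Neutral buoyancy requires Δρ = 0, i.e. −α(T_deep − T_surf′) + β(S_deep − S_surf) = 0.
T_surf′ = T_deep − (β/α)·ΔS = 14.8 − (7.1 × 10⁻⁴/1.5 × 10⁻⁴)·(-0.10) = 15.273 °C.
Cooling required: 17.2 − (15.273) = 1.927 °C.

1.9 °C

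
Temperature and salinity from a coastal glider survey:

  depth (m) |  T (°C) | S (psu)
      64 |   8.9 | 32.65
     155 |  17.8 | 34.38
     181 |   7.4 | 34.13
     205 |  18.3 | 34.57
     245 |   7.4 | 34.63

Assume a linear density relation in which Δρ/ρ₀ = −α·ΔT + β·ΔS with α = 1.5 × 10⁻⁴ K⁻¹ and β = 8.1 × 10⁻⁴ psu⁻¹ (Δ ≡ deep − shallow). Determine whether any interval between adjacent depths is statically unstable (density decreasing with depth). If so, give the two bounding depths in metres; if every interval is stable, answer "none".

Evaluate Δρ/ρ₀ = −αΔT + βΔS across each adjacent pair:
  64–155 m: −αΔT+βΔS = −(1.5 × 10⁻⁴)(+8.9)+(8.1 × 10⁻⁴)(+1.73) = 6.6 × 10⁻⁵ → stable
  155–181 m: −αΔT+βΔS = −(1.5 × 10⁻⁴)(-10.4)+(8.1 × 10⁻⁴)(-0.25) = 1.4 × 10⁻³ → stable
  181–205 m: −αΔT+βΔS = −(1.5 × 10⁻⁴)(+10.9)+(8.1 × 10⁻⁴)(+0.44) = -1.3 × 10⁻³ → UNSTABLE
  205–245 m: −αΔT+βΔS = −(1.5 × 10⁻⁴)(-10.9)+(8.1 × 10⁻⁴)(+0.06) = 1.7 × 10⁻³ → stable
The 181–205 m interval has Δρ < 0: lighter water underlies denser water.

181–205 m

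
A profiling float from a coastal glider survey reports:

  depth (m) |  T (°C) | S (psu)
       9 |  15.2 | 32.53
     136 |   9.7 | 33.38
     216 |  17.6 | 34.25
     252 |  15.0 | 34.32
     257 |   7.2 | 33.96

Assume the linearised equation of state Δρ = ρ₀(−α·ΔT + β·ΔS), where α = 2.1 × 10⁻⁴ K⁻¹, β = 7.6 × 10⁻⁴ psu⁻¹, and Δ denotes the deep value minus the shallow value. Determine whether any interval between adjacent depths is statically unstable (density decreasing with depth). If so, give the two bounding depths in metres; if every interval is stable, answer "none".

136–216 m

Evaluate Δρ/ρ₀ = −αΔT + βΔS across each adjacent pair:
  9–136 m: −αΔT+βΔS = −(2.1 × 10⁻⁴)(-5.5)+(7.6 × 10⁻⁴)(+0.85) = 1.8 × 10⁻³ → stable
  136–216 m: −αΔT+βΔS = −(2.1 × 10⁻⁴)(+7.9)+(7.6 × 10⁻⁴)(+0.87) = -1.0 × 10⁻³ → UNSTABLE
  216–252 m: −αΔT+βΔS = −(2.1 × 10⁻⁴)(-2.6)+(7.6 × 10⁻⁴)(+0.07) = 6.0 × 10⁻⁴ → stable
  252–257 m: −αΔT+βΔS = −(2.1 × 10⁻⁴)(-7.8)+(7.6 × 10⁻⁴)(-0.36) = 1.4 × 10⁻³ → stable
The 136–216 m interval has Δρ < 0: lighter water underlies denser water.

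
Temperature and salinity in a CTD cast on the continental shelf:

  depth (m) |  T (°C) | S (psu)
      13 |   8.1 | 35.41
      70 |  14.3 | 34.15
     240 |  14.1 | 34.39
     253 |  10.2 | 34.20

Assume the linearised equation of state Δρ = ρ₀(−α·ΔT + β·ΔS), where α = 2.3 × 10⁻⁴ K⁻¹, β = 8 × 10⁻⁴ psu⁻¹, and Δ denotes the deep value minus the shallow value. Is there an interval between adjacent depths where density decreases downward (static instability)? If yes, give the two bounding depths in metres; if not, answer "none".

Evaluate Δρ/ρ₀ = −αΔT + βΔS across each adjacent pair:
  13–70 m: −αΔT+βΔS = −(2.3 × 10⁻⁴)(+6.2)+(8 × 10⁻⁴)(-1.26) = -2.4 × 10⁻³ → UNSTABLE
  70–240 m: −αΔT+βΔS = −(2.3 × 10⁻⁴)(-0.2)+(8 × 10⁻⁴)(+0.24) = 2.4 × 10⁻⁴ → stable
  240–253 m: −αΔT+βΔS = −(2.3 × 10⁻⁴)(-3.9)+(8 × 10⁻⁴)(-0.19) = 7.5 × 10⁻⁴ → stable
The 13–70 m interval has Δρ < 0: lighter water underlies denser water.

13–70 m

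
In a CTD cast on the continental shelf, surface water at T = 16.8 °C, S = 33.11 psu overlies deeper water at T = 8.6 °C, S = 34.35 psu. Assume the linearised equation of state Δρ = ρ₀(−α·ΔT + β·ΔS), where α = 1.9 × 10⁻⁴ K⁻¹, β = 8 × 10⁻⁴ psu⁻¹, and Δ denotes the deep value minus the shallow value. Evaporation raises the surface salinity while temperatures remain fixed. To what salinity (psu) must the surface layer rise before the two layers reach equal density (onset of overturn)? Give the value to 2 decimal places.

36.30 psu

Neutral buoyancy requires −α(T_deep − T_surf) + β(S_deep − S_surf′) = 0.
S_surf′ = S_deep − (α/β)·ΔT = 34.35 − (1.9 × 10⁻⁴/8 × 10⁻⁴)·(-8.2) = 36.2975 psu.
Increase required: 36.2975 − 33.11 = 3.1875 psu.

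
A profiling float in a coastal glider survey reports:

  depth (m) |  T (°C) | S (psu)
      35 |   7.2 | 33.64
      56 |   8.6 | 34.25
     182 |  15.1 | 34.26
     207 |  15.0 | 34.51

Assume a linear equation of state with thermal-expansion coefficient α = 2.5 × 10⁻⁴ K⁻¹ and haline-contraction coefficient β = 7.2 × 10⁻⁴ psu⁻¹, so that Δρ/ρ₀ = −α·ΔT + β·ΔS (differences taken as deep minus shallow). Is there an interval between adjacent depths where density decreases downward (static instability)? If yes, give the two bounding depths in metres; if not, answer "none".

Evaluate Δρ/ρ₀ = −αΔT + βΔS across each adjacent pair:
  35–56 m: −αΔT+βΔS = −(2.5 × 10⁻⁴)(+1.4)+(7.2 × 10⁻⁴)(+0.61) = 8.9 × 10⁻⁵ → stable
  56–182 m: −αΔT+βΔS = −(2.5 × 10⁻⁴)(+6.5)+(7.2 × 10⁻⁴)(+0.01) = -1.6 × 10⁻³ → UNSTABLE
  182–207 m: −αΔT+βΔS = −(2.5 × 10⁻⁴)(-0.1)+(7.2 × 10⁻⁴)(+0.25) = 2.1 × 10⁻⁴ → stable
The 56–182 m interval has Δρ < 0: lighter water underlies denser water.

56–182 m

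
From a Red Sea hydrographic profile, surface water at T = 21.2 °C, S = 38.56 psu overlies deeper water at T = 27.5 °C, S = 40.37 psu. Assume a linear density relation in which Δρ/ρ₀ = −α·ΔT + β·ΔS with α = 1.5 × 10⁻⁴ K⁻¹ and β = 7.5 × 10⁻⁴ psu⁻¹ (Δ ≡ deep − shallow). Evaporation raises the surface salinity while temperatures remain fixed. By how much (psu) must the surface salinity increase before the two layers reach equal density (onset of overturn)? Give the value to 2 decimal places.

Neutral buoyancy requires −α(T_deep − T_surf) + β(S_deep − S_surf′) = 0.
S_surf′ = S_deep − (α/β)·ΔT = 40.37 − (1.5 × 10⁻⁴/7.5 × 10⁻⁴)·(+6.3) = 39.1100 psu.
Increase required: 39.1100 − 38.56 = 0.5500 psu.

0.55 psu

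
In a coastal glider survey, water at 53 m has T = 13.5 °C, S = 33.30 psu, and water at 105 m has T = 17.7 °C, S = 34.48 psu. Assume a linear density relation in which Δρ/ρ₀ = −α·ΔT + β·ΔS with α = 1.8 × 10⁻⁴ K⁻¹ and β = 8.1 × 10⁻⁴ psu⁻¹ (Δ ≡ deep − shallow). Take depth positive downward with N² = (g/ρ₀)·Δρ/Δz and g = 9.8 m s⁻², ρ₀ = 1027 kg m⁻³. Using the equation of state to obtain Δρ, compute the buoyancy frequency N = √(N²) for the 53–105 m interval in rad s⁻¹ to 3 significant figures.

6.14 × 10⁻³ rad s⁻¹

ΔT = +4.2 K, ΔS = +1.18 psu (deep − shallow).
Δρ/ρ₀ = −αΔT + βΔS = -7.56 × 10⁻⁴ + 9.558 × 10⁻⁴ = 1.998 × 10⁻⁴, so Δρ ≈ 0.2052 kg m⁻³.
N² = (g/ρ₀)·Δρ/Δz = g·(Δρ/ρ₀)/Δz = 9.8 × 1.998 × 10⁻⁴ / 52 = 3.7655 × 10⁻⁵ s⁻².
N = √(3.7655 × 10⁻⁵) = 6.1364 × 10⁻³ rad s⁻¹ ≈ 6.14 × 10⁻³ rad s⁻¹.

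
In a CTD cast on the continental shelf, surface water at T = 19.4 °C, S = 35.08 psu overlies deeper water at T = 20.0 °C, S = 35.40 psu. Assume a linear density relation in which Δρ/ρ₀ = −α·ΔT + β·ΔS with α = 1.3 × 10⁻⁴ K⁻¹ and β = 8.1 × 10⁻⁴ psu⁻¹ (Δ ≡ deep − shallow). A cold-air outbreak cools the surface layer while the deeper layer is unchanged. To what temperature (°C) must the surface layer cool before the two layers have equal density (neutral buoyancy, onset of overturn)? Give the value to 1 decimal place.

Neutral buoyancy requires Δρ = 0, i.e. −α(T_deep − T_surf′) + β(S_deep − S_surf) = 0.
T_surf′ = T_deep − (β/α)·ΔS = 20.0 − (8.1 × 10⁻⁴/1.3 × 10⁻⁴)·(+0.32) = 18.006 °C.
Cooling required: 19.4 − (18.006) = 1.394 °C.

18.0 °C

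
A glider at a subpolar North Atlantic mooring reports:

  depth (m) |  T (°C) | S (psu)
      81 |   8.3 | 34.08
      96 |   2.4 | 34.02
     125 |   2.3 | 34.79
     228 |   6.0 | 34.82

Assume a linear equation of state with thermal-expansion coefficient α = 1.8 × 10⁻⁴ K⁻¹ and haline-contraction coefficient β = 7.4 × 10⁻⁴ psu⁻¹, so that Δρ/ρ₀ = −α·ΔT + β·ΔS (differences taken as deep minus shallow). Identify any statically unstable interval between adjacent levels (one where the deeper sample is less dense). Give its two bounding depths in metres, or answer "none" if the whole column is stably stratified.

Evaluate Δρ/ρ₀ = −αΔT + βΔS across each adjacent pair:
  81–96 m: −αΔT+βΔS = −(1.8 × 10⁻⁴)(-5.9)+(7.4 × 10⁻⁴)(-0.06) = 1.0 × 10⁻³ → stable
  96–125 m: −αΔT+βΔS = −(1.8 × 10⁻⁴)(-0.1)+(7.4 × 10⁻⁴)(+0.77) = 5.9 × 10⁻⁴ → stable
  125–228 m: −αΔT+βΔS = −(1.8 × 10⁻⁴)(+3.7)+(7.4 × 10⁻⁴)(+0.03) = -6.4 × 10⁻⁴ → UNSTABLE
The 125–228 m interval has Δρ < 0: lighter water underlies denser water.

125–228 m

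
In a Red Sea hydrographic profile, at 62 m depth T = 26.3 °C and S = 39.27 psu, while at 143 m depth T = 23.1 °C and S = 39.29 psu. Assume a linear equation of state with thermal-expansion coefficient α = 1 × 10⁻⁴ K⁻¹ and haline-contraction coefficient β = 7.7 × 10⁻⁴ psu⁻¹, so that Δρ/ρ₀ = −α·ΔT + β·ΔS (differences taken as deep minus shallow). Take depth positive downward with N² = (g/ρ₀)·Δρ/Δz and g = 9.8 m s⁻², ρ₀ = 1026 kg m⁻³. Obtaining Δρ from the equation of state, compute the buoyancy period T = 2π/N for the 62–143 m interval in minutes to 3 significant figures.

ΔT = -3.2 K, ΔS = +0.02 psu (deep − shallow).
Δρ/ρ₀ = −αΔT + βΔS = 3.20 × 10⁻⁴ + 1.54 × 10⁻⁵ = 3.354 × 10⁻⁴, so Δρ ≈ 0.3441 kg m⁻³.
N² = (g/ρ₀)·Δρ/Δz = g·(Δρ/ρ₀)/Δz = 9.8 × 3.354 × 10⁻⁴ / 81 = 4.0579 × 10⁻⁵ s⁻².
N = √(4.0579 × 10⁻⁵) = 6.3702 × 10⁻³ rad s⁻¹ → T = 2π/N = 986.34 s = 16.439 min ≈ 16.4 min.

16.4 min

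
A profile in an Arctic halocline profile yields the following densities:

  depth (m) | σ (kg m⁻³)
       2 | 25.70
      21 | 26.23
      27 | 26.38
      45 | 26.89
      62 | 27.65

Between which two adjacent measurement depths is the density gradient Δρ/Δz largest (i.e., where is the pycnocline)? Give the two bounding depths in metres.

Compute the density gradient over each adjacent pair:
  2–21 m: Δρ/Δz = 0.53/19 = 0.028 kg m⁻⁴
  21–27 m: Δρ/Δz = 0.15/6 = 0.025 kg m⁻⁴
  27–45 m: Δρ/Δz = 0.51/18 = 0.028 kg m⁻⁴
  45–62 m: Δρ/Δz = 0.76/17 = 0.045 kg m⁻⁴
The largest gradient is in the 45–62 m interval — the pycnocline.

45–62 m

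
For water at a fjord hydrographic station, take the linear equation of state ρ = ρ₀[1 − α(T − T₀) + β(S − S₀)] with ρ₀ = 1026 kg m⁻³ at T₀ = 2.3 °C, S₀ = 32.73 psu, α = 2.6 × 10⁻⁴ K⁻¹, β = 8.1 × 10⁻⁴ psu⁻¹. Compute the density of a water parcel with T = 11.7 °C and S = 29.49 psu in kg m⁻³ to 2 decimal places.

T − T₀ = +9.4 K, S − S₀ = -3.24 psu.
Bracket = 1 − α·(+9.4) + β·(-3.24) = 1 + (-5.0684 × 10⁻³) = 0.9949316.
ρ = 1026 × 0.9949316 = 1020.80 kg m⁻³.

1020.80 kg m⁻³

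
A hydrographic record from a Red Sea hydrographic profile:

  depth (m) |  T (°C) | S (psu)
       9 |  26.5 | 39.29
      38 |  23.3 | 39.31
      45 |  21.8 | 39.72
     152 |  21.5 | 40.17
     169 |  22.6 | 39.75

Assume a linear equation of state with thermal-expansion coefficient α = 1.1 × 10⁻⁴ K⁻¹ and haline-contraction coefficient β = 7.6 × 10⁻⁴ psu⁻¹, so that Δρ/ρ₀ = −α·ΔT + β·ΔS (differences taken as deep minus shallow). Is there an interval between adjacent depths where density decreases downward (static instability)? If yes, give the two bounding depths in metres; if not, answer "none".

152–169 m

Evaluate Δρ/ρ₀ = −αΔT + βΔS across each adjacent pair:
  9–38 m: −αΔT+βΔS = −(1.1 × 10⁻⁴)(-3.2)+(7.6 × 10⁻⁴)(+0.02) = 3.7 × 10⁻⁴ → stable
  38–45 m: −αΔT+βΔS = −(1.1 × 10⁻⁴)(-1.5)+(7.6 × 10⁻⁴)(+0.41) = 4.8 × 10⁻⁴ → stable
  45–152 m: −αΔT+βΔS = −(1.1 × 10⁻⁴)(-0.3)+(7.6 × 10⁻⁴)(+0.45) = 3.8 × 10⁻⁴ → stable
  152–169 m: −αΔT+βΔS = −(1.1 × 10⁻⁴)(+1.1)+(7.6 × 10⁻⁴)(-0.42) = -4.4 × 10⁻⁴ → UNSTABLE
The 152–169 m interval has Δρ < 0: lighter water underlies denser water.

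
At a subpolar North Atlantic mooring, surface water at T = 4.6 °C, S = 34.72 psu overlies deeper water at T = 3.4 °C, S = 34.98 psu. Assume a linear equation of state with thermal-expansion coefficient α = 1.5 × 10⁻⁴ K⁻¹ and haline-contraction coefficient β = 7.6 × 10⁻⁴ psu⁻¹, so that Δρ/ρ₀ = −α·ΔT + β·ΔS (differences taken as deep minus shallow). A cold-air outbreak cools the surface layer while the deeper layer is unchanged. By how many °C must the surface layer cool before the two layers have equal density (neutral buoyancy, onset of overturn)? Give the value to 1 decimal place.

2.5 °C

Neutral buoyancy requires Δρ = 0, i.e. −α(T_deep − T_surf′) + β(S_deep − S_surf) = 0.
T_surf′ = T_deep − (β/α)·ΔS = 3.4 − (7.6 × 10⁻⁴/1.5 × 10⁻⁴)·(+0.26) = 2.083 °C.
Cooling required: 4.6 − (2.083) = 2.517 °C.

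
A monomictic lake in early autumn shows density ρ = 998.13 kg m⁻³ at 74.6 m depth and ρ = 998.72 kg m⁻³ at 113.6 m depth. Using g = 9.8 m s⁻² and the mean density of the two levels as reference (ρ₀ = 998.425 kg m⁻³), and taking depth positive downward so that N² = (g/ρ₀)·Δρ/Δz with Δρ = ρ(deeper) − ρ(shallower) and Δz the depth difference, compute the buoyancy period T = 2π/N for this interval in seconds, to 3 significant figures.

516 s

Δρ = 998.72 − 998.13 = 0.59 kg m⁻³ over Δz = 113.6 − 74.6 = 39 m.
N² = (9.8/998.425) × (0.59/39) = 1.4849 × 10⁻⁴ s⁻².
N = √(1.4849 × 10⁻⁴) = 0.012186 rad s⁻¹, so T = 2π/N = 515.61 s ≈ 516 s.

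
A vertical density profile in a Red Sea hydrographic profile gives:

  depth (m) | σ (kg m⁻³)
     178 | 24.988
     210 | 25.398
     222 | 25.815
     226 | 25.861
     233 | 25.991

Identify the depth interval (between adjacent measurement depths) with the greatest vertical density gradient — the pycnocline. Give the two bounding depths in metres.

210–222 m

Compute the density gradient over each adjacent pair:
  178–210 m: Δρ/Δz = 0.410/32 = 0.013 kg m⁻⁴
  210–222 m: Δρ/Δz = 0.417/12 = 0.035 kg m⁻⁴
  222–226 m: Δρ/Δz = 0.046/4 = 0.011 kg m⁻⁴
  226–233 m: Δρ/Δz = 0.130/7 = 0.019 kg m⁻⁴
The largest gradient is in the 210–222 m interval — the pycnocline.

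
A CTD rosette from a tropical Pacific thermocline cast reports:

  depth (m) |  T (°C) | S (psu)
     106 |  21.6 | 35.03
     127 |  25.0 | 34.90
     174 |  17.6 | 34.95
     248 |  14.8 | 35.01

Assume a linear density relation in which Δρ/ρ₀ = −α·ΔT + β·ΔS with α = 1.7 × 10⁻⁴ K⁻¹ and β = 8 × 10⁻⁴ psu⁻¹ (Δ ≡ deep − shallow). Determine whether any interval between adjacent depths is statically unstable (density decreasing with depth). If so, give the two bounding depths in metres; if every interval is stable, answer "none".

106–127 m

Evaluate Δρ/ρ₀ = −αΔT + βΔS across each adjacent pair:
  106–127 m: −αΔT+βΔS = −(1.7 × 10⁻⁴)(+3.4)+(8 × 10⁻⁴)(-0.13) = -6.8 × 10⁻⁴ → UNSTABLE
  127–174 m: −αΔT+βΔS = −(1.7 × 10⁻⁴)(-7.4)+(8 × 10⁻⁴)(+0.05) = 1.3 × 10⁻³ → stable
  174–248 m: −αΔT+βΔS = −(1.7 × 10⁻⁴)(-2.8)+(8 × 10⁻⁴)(+0.06) = 5.2 × 10⁻⁴ → stable
The 106–127 m interval has Δρ < 0: lighter water underlies denser water.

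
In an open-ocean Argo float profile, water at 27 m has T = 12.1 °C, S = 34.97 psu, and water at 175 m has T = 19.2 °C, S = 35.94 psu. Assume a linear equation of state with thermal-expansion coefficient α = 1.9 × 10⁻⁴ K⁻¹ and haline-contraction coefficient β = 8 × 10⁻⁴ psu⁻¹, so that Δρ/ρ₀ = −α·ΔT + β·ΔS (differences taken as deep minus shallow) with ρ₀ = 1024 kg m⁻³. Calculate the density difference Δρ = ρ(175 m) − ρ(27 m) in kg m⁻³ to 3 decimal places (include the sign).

-0.587 kg m⁻³

ΔT = +7.1 K, ΔS = +0.97 psu (deep − shallow).
Δρ/ρ₀ = −(1.9 × 10⁻⁴)(+7.1) + (8 × 10⁻⁴)(+0.97) = -5.73 × 10⁻⁴.
Δρ = 1024 × (-5.73 × 10⁻⁴) = -0.587 kg m⁻³.
Negative Δρ: lighter below, statically unstable.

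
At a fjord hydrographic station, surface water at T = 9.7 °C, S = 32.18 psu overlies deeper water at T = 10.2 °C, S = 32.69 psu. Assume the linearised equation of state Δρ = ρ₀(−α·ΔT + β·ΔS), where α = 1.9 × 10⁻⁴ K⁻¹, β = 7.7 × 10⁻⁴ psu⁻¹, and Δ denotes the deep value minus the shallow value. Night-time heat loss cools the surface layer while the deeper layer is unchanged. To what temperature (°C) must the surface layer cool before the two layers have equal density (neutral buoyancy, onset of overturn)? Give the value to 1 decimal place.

Neutral buoyancy requires Δρ = 0, i.e. −α(T_deep − T_surf′) + β(S_deep − S_surf) = 0.
T_surf′ = T_deep − (β/α)·ΔS = 10.2 − (7.7 × 10⁻⁴/1.9 × 10⁻⁴)·(+0.51) = 8.133 °C.
Cooling required: 9.7 − (8.133) = 1.567 °C.

8.1 °C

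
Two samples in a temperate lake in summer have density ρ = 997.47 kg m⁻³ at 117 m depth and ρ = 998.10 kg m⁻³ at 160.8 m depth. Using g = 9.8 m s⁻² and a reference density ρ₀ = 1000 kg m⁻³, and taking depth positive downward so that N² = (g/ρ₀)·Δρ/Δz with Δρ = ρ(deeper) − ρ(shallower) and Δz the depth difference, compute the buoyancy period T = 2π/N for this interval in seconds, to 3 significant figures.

Δρ = 998.10 − 997.47 = 0.63 kg m⁻³ over Δz = 160.8 − 117 = 43.8 m.
N² = (9.8/1000) × (0.63/43.8) = 1.4096 × 10⁻⁴ s⁻².
N = √(1.4096 × 10⁻⁴) = 0.011873 rad s⁻¹, so T = 2π/N = 529.20 s ≈ 529 s.

529 s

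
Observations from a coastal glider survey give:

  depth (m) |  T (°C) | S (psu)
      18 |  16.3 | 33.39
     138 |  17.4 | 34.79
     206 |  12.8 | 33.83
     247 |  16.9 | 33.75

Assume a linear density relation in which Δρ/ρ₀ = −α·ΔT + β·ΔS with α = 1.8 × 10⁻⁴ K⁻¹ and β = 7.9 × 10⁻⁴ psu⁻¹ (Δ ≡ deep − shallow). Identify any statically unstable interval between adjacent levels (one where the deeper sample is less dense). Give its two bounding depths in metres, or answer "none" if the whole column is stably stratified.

206–247 m

Evaluate Δρ/ρ₀ = −αΔT + βΔS across each adjacent pair:
  18–138 m: −αΔT+βΔS = −(1.8 × 10⁻⁴)(+1.1)+(7.9 × 10⁻⁴)(+1.40) = 9.1 × 10⁻⁴ → stable
  138–206 m: −αΔT+βΔS = −(1.8 × 10⁻⁴)(-4.6)+(7.9 × 10⁻⁴)(-0.96) = 7.0 × 10⁻⁵ → stable
  206–247 m: −αΔT+βΔS = −(1.8 × 10⁻⁴)(+4.1)+(7.9 × 10⁻⁴)(-0.08) = -8.0 × 10⁻⁴ → UNSTABLE
The 206–247 m interval has Δρ < 0: lighter water underlies denser water.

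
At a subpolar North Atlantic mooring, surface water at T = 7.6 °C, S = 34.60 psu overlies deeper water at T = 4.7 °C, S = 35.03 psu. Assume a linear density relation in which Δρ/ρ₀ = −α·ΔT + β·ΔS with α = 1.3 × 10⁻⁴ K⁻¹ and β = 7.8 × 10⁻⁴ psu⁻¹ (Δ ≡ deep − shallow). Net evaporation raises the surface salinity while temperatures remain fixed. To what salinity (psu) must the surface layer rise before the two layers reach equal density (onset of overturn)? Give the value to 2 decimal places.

Neutral buoyancy requires −α(T_deep − T_surf) + β(S_deep − S_surf′) = 0.
S_surf′ = S_deep − (α/β)·ΔT = 35.03 − (1.3 × 10⁻⁴/7.8 × 10⁻⁴)·(-2.9) = 35.5133 psu.
Increase required: 35.5133 − 34.60 = 0.9133 psu.

35.51 psu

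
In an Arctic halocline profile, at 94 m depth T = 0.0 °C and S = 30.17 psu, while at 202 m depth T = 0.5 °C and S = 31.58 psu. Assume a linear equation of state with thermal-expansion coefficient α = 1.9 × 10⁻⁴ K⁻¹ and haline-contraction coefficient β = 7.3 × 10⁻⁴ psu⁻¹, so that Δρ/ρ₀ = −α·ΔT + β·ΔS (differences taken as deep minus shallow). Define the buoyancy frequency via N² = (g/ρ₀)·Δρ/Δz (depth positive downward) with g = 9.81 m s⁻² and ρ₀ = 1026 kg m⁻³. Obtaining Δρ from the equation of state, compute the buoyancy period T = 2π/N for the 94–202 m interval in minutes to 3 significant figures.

ΔT = +0.5 K, ΔS = +1.41 psu (deep − shallow).
Δρ/ρ₀ = −αΔT + βΔS = -9.50 × 10⁻⁵ + 1.0293 × 10⁻³ = 9.343 × 10⁻⁴, so Δρ ≈ 0.9586 kg m⁻³.
N² = (g/ρ₀)·Δρ/Δz = g·(Δρ/ρ₀)/Δz = 9.81 × 9.343 × 10⁻⁴ / 108 = 8.4866 × 10⁻⁵ s⁻².
N = √(8.4866 × 10⁻⁵) = 9.2123 × 10⁻³ rad s⁻¹ → T = 2π/N = 682.04 s = 11.367 min ≈ 11.4 min.

11.4 min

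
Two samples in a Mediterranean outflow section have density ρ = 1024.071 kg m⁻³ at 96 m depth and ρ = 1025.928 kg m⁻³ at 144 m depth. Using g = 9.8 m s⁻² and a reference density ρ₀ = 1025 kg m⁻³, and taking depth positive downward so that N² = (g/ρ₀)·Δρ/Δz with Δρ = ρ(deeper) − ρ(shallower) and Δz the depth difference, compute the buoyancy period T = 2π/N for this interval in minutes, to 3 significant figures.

5.44 min

Δρ = 1025.928 − 1024.071 = 1.857 kg m⁻³ over Δz = 144 − 96 = 48 m.
N² = (9.8/1025) × (1.857/48) = 3.6989 × 10⁻⁴ s⁻².
N = √(3.6989 × 10⁻⁴) = 0.019233 rad s⁻¹, so T = 2π/N = 326.69 s = 5.4448 min ≈ 5.44 min.
A positive N² confirms static stability across the interval.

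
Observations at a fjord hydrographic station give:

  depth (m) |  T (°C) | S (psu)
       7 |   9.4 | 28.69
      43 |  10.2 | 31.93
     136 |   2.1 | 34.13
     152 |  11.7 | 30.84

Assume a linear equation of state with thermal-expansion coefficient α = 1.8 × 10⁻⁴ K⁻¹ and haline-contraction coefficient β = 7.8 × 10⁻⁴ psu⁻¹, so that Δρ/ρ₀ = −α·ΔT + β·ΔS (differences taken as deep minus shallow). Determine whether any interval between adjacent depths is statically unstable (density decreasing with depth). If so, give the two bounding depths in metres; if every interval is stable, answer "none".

136–152 m

Evaluate Δρ/ρ₀ = −αΔT + βΔS across each adjacent pair:
  7–43 m: −αΔT+βΔS = −(1.8 × 10⁻⁴)(+0.8)+(7.8 × 10⁻⁴)(+3.24) = 2.4 × 10⁻³ → stable
  43–136 m: −αΔT+βΔS = −(1.8 × 10⁻⁴)(-8.1)+(7.8 × 10⁻⁴)(+2.20) = 3.2 × 10⁻³ → stable
  136–152 m: −αΔT+βΔS = −(1.8 × 10⁻⁴)(+9.6)+(7.8 × 10⁻⁴)(-3.29) = -4.3 × 10⁻³ → UNSTABLE
The 136–152 m interval has Δρ < 0: lighter water underlies denser water.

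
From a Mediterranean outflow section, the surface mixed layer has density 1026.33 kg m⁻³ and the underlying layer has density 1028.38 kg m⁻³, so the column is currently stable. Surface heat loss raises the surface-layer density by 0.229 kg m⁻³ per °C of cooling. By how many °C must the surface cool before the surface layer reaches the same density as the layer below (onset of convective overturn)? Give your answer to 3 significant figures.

8.95 °C

Density deficit of the surface layer: 1028.38 − 1026.33 = 2.05 kg m⁻³.
Required change = 2.05 / 0.229 = 8.95 °C.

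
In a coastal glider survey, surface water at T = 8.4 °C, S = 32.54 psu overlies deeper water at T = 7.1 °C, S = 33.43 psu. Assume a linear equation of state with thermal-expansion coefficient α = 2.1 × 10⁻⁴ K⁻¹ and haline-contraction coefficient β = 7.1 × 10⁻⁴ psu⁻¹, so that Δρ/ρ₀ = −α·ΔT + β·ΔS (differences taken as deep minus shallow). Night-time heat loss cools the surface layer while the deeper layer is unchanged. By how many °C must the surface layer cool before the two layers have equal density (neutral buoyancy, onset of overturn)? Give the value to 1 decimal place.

Neutral buoyancy requires Δρ = 0, i.e. −α(T_deep − T_surf′) + β(S_deep − S_surf) = 0.
T_surf′ = T_deep − (β/α)·ΔS = 7.1 − (7.1 × 10⁻⁴/2.1 × 10⁻⁴)·(+0.89) = 4.091 °C.
Cooling required: 8.4 − (4.091) = 4.309 °C.

4.3 °C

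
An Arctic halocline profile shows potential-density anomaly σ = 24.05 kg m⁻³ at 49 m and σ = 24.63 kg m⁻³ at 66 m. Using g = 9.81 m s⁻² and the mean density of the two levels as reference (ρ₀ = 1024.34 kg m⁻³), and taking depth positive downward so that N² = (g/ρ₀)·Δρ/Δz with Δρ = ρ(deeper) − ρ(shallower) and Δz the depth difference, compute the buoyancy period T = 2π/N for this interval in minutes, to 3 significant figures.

5.79 min

Δρ = 1024.63 − 1024.05 = 0.58 kg m⁻³ over Δz = 66 − 49 = 17 m.
N² = (9.81/1024.34) × (0.58/17) = 3.2674 × 10⁻⁴ s⁻².
N = √(3.2674 × 10⁻⁴) = 0.018076 rad s⁻¹, so T = 2π/N = 347.60 s = 5.7933 min ≈ 5.79 min.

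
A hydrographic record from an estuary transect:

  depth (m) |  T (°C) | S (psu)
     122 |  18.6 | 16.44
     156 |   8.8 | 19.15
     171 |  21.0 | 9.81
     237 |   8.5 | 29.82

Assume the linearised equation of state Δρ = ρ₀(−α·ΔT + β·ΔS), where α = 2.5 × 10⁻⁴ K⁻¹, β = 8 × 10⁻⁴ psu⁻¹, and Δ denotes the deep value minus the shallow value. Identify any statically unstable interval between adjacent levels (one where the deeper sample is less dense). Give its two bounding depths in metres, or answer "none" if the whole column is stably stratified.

Evaluate Δρ/ρ₀ = −αΔT + βΔS across each adjacent pair:
  122–156 m: −αΔT+βΔS = −(2.5 × 10⁻⁴)(-9.8)+(8 × 10⁻⁴)(+2.71) = 4.6 × 10⁻³ → stable
  156–171 m: −αΔT+βΔS = −(2.5 × 10⁻⁴)(+12.2)+(8 × 10⁻⁴)(-9.34) = -0.011 → UNSTABLE
  171–237 m: −αΔT+βΔS = −(2.5 × 10⁻⁴)(-12.5)+(8 × 10⁻⁴)(+20.01) = 0.019 → stable
The 156–171 m interval has Δρ < 0: lighter water underlies denser water.

156–171 m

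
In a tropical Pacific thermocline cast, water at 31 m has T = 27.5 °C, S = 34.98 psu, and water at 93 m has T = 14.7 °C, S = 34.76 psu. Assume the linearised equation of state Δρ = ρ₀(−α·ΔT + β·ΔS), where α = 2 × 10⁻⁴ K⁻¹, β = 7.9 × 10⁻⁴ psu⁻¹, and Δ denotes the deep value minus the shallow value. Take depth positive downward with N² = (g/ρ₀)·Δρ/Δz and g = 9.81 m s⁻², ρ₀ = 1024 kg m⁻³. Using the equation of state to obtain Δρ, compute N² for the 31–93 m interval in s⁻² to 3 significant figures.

3.78 × 10⁻⁴ s⁻²

ΔT = -12.8 K, ΔS = -0.22 psu (deep − shallow).
Δρ/ρ₀ = −αΔT + βΔS = 2.56 × 10⁻³ − 1.738 × 10⁻⁴ = 2.3862 × 10⁻³, so Δρ ≈ 2.443 kg m⁻³.
N² = (g/ρ₀)·Δρ/Δz = g·(Δρ/ρ₀)/Δz = 9.81 × 2.3862 × 10⁻³ / 62 = 3.7756 × 10⁻⁴ s⁻² ≈ 3.78 × 10⁻⁴ s⁻².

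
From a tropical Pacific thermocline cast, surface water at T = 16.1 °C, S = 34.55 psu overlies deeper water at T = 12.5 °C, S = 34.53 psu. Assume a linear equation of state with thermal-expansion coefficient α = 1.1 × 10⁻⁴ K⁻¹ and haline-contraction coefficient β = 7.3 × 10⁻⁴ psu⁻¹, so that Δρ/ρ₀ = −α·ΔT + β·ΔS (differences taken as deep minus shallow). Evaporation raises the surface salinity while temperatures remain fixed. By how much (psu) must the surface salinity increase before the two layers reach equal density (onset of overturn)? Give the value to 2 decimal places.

0.52 psu

Neutral buoyancy requires −α(T_deep − T_surf) + β(S_deep − S_surf′) = 0.
S_surf′ = S_deep − (α/β)·ΔT = 34.53 − (1.1 × 10⁻⁴/7.3 × 10⁻⁴)·(-3.6) = 35.0725 psu.
Increase required: 35.0725 − 34.55 = 0.5225 psu.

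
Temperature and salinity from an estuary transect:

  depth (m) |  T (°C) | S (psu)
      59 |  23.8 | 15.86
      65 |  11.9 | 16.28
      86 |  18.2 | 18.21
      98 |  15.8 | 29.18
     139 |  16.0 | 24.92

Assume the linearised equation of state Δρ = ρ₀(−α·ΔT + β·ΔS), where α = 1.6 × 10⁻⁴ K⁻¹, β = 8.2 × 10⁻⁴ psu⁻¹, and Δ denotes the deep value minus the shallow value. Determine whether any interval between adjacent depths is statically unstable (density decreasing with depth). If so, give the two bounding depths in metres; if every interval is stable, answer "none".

Evaluate Δρ/ρ₀ = −αΔT + βΔS across each adjacent pair:
  59–65 m: −αΔT+βΔS = −(1.6 × 10⁻⁴)(-11.9)+(8.2 × 10⁻⁴)(+0.42) = 2.2 × 10⁻³ → stable
  65–86 m: −αΔT+βΔS = −(1.6 × 10⁻⁴)(+6.3)+(8.2 × 10⁻⁴)(+1.93) = 5.7 × 10⁻⁴ → stable
  86–98 m: −αΔT+βΔS = −(1.6 × 10⁻⁴)(-2.4)+(8.2 × 10⁻⁴)(+10.97) = 9.4 × 10⁻³ → stable
  98–139 m: −αΔT+βΔS = −(1.6 × 10⁻⁴)(+0.2)+(8.2 × 10⁻⁴)(-4.26) = -3.5 × 10⁻³ → UNSTABLE
The 98–139 m interval has Δρ < 0: lighter water underlies denser water.

98–139 m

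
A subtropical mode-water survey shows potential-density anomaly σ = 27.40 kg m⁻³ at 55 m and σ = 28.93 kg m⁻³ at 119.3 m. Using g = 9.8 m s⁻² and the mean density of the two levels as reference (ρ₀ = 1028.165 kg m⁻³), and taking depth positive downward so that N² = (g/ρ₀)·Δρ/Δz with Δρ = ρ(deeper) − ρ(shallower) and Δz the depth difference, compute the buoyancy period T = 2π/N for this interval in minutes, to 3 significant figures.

6.95 min

Δρ = 1028.93 − 1027.40 = 1.53 kg m⁻³ over Δz = 119.3 − 55 = 64.3 m.
N² = (9.8/1028.165) × (1.53/64.3) = 2.2680 × 10⁻⁴ s⁻².
N = √(2.2680 × 10⁻⁴) = 0.015060 rad s⁻¹, so T = 2π/N = 417.21 s = 6.9535 min ≈ 6.95 min.
N² > 0, so the interval is statically stable.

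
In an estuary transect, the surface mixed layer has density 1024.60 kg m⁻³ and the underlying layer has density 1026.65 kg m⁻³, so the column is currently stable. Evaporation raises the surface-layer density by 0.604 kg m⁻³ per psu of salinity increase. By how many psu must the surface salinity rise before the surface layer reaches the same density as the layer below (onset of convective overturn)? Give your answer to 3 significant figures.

Density deficit of the surface layer: 1026.65 − 1024.60 = 2.05 kg m⁻³.
Required change = 2.05 / 0.604 = 3.39 psu.

3.39 psu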